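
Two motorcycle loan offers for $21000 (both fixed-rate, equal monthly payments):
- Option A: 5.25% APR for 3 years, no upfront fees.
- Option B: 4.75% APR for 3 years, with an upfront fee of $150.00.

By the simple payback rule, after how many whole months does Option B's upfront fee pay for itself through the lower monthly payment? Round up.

Option A: monthly rate = 5.25%/12 = 0.0043750; payment = 21,000 × 0.0043750 / (1 − (1+0.0043750)^−36) = $631.75.
Option B: at 4.75% the monthly rate is 0.0039583, so the payment is 21,000 × 0.0039583 / (1 − 1.0039583^−36) = $627.03.
Monthly savings = $631.75 − $627.03 = $4.72.
Break-even = $150.00 / $4.72 = 31.78 → 32 months.

32 months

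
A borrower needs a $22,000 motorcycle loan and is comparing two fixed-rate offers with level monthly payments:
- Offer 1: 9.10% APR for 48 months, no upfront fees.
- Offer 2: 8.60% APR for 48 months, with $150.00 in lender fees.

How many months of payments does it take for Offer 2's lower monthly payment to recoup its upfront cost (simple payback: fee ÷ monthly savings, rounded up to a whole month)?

Offer 1: monthly rate = 9.1%/12 = 0.0075833; payment = 22,000 × 0.0075833 / (1 − (1+0.0075833)^−48) = $548.52.
Offer 2: monthly rate = 8.6%/12 = 0.0071667; payment = 22,000 × 0.0071667 / (1 − (1+0.0071667)^−48) = $543.30.
Monthly savings = $548.52 − $543.30 = $5.22.
Break-even = $150.00 / $5.22 = 28.74 → 29 months.

29 months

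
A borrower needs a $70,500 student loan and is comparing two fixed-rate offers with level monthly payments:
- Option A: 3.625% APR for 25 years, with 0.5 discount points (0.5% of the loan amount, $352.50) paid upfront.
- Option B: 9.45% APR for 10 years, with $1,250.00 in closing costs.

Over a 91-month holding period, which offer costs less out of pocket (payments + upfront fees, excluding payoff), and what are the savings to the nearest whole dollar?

Option A by $51,188

Option A: monthly rate = 3.625%/12 = 0.0030208; payment = 70,500 × 0.0030208 / (1 − (1+0.0030208)^−300) = $357.68.
Option B: at 9.45% the monthly rate is 0.0078750, so the payment is 70,500 × 0.0078750 / (1 − 1.0078750^−120) = $910.32.
Over 91 months: Option A costs 91 × $357.68 + $352.50 = $32,901.38; Option B costs 91 × $910.32 + $1,250.00 = $84,089.12.
Option A is cheaper by $84,089.12 − $32,901.38 = $51,187.74.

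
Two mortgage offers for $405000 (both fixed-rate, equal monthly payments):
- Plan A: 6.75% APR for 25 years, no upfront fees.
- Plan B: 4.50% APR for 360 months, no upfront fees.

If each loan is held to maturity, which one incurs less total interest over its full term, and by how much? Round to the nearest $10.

Plan A: at 6.75% the monthly rate is 0.0056250, so the payment is 405,000 × 0.0056250 / (1 − 1.0056250^−300) = $2,798.19.
Total interest on Plan A = 300 × $2,798.19 − $405,000 = $434,457.00.
Plan B: monthly rate = 4.5%/12 = 0.0037500; payment = 405,000 × 0.0037500 / (1 − (1+0.0037500)^−360) = $2,052.08.
Total interest on Plan B = 360 × $2,052.08 − $405,000 = $333,748.80.
Plan B is lower by $100,708.20.

Plan B by $100,710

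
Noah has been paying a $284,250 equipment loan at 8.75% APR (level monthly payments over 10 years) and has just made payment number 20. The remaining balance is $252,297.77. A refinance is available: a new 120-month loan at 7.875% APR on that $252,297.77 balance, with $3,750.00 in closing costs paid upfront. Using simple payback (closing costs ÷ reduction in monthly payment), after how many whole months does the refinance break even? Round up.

Current payment = 284,250 × 8.75%/12 / (1 − (1+0.0072917)^−120) = $3,562.41.
Refinanced payment = 252,297.77 × 0.0065625 / (1 − (1+0.0065625)^−120) = $3,044.43.
Monthly savings = $3,562.41 − $3,044.43 = $517.98.
Break-even = $3,750.00 / $517.98 = 7.24 → 8 months.

8 months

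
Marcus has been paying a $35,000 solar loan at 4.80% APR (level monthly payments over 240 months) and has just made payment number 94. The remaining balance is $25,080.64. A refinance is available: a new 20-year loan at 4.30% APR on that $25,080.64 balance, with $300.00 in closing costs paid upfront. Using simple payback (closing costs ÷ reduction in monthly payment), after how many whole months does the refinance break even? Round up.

Current payment = 35,000 × 4.8%/12 / (1 − (1+0.0040000)^−240) = $227.14.
Refinanced payment = 25,080.64 × 0.0035833 / (1 − (1+0.0035833)^−240) = $155.98.
Monthly savings = $227.14 − $155.98 = $71.16.
Break-even = $300.00 / $71.16 = 4.22 → 5 months.

5 months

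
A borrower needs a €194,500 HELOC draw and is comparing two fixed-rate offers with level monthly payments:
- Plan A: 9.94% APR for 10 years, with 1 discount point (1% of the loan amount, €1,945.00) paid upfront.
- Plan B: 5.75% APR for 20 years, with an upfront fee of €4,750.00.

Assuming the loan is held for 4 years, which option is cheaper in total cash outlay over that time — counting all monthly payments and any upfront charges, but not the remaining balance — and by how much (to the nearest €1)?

Plan A: at 9.94% the monthly rate is 0.0082833, so the payment is 194,500 × 0.0082833 / (1 − 1.0082833^−120) = €2,563.87.
Plan B: monthly rate = 5.75%/12 = 0.0047917; payment = 194,500 × 0.0047917 / (1 − (1+0.0047917)^−240) = €1,365.55.
Over 48 months: Plan A costs 48 × €2,563.87 + €1,945.00 = €125,010.76; Plan B costs 48 × €1,365.55 + €4,750.00 = €70,296.40.
Plan B is cheaper by €125,010.76 − €70,296.40 = €54,714.36.

Plan B by €54,714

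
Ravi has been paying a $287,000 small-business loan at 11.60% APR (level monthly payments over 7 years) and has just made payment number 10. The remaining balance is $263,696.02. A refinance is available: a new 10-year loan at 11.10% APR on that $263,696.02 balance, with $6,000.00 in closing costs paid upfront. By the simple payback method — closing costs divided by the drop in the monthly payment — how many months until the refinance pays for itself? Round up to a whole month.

5 months

Current payment = 287,000 × 11.6%/12 / (1 − (1+0.0096667)^−84) = $5,005.15.
Refinanced payment = 263,696.02 × 0.0092500 / (1 − (1+0.0092500)^−120) = $3,647.36.
Monthly savings = $5,005.15 − $3,647.36 = $1,357.79.
Break-even = $6,000.00 / $1,357.79 = 4.42 → 5 months.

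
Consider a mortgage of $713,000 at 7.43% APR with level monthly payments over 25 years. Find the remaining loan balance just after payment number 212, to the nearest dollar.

$354,458

With monthly rate i = 7.43%/12 = 0.0061917, the balance after k of n payments is P · [(1+i)^n − (1+i)^k] / [(1+i)^n − 1].
(1+0.0061917)^300 = 6.37110623 and (1+0.0061917)^212 = 3.70093813, so the balance is 713,000 × (6.37110623 − 3.70093813) / (6.37110623 − 1) = $354,457.68.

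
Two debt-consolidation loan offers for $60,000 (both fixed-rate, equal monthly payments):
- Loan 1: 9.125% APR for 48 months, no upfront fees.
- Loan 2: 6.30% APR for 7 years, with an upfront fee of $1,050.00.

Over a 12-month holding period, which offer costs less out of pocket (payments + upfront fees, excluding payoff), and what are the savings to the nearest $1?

Loan 2 by $6,288

Loan 1: monthly rate = 9.125%/12 = 0.0076042; payment = 60,000 × 0.0076042 / (1 − (1+0.0076042)^−48) = $1,496.67.
Loan 2: at 6.30% the monthly rate is 0.0052500, so the payment is 60,000 × 0.0052500 / (1 − 1.0052500^−84) = $885.17.
Over 12 months: Loan 1 costs 12 × $1,496.67 = $17,960.04; Loan 2 costs 12 × $885.17 + $1,050.00 = $11,672.04.
Loan 2 is cheaper by $17,960.04 − $11,672.04 = $6,288.00.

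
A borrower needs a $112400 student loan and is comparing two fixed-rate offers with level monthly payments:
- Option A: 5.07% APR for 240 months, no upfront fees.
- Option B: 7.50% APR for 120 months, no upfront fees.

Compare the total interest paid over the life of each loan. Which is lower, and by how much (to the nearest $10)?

Option A: at 5.07% the monthly rate is 0.0042250, so the payment is 112,400 × 0.0042250 / (1 − 1.0042250^−240) = $746.14.
Total interest on Option A = 240 × $746.14 − $112,400 = $66,673.60.
Option B: at 7.50% the monthly rate is 0.0062500, so the payment is 112,400 × 0.0062500 / (1 − 1.0062500^−120) = $1,334.21.
Total interest on Option B = 120 × $1,334.21 − $112,400 = $47,705.20.
Option B is lower by $18,968.40.

Option B by $18,970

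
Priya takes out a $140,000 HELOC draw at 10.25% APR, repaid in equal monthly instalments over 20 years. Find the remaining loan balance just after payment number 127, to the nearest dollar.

$99,357

With monthly rate i = 10.25%/12 = 0.0085417, the balance after k of n payments is P · [(1+i)^n − (1+i)^k] / [(1+i)^n − 1].
(1+0.0085417)^240 = 7.70056983 and (1+0.0085417)^127 = 2.94522412, so the balance is 140,000 × (7.70056983 − 2.94522412) / (7.70056983 − 1) = $99,356.98.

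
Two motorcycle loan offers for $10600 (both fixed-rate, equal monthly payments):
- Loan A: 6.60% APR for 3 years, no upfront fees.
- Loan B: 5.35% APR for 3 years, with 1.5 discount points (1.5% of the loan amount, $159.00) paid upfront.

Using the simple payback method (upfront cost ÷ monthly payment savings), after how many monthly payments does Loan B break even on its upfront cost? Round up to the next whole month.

27 months

Loan A: monthly rate = 6.6%/12 = 0.0055000; payment = 10,600 × 0.0055000 / (1 − (1+0.0055000)^−36) = $325.36.
Loan B: monthly rate = 5.35%/12 = 0.0044583; payment = 10,600 × 0.0044583 / (1 − (1+0.0044583)^−36) = $319.36.
Monthly savings = $325.36 − $319.36 = $6.00.
Break-even = $159.00 / $6.00 = 26.50 → 27 months.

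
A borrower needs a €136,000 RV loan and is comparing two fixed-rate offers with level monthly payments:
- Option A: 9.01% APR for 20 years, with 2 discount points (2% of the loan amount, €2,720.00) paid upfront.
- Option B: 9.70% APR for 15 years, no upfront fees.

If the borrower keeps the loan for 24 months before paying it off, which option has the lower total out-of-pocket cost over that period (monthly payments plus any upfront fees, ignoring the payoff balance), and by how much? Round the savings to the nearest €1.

Option A by €2,370

Option A: monthly rate = 9.01%/12 = 0.0075083; payment = 136,000 × 0.0075083 / (1 − (1+0.0075083)^−240) = €1,224.50.
Option B: at 9.70% the monthly rate is 0.0080833, so the payment is 136,000 × 0.0080833 / (1 − 1.0080833^−180) = €1,436.60.
Over 24 months: Option A costs 24 × €1,224.50 + €2,720.00 = €32,108.00; Option B costs 24 × €1,436.60 = €34,478.40.
Option A is cheaper by €34,478.40 − €32,108.00 = €2,370.40.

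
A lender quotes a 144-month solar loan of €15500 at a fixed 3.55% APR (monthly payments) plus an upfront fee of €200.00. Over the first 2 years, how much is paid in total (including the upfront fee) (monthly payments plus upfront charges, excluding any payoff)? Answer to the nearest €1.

Monthly rate = 3.55%/12 = 0.0029583; payment = 15,500 × 0.0029583 / (1 − (1+0.0029583)^−144) = €132.35.
Total outlay = 24 × €132.35 + €200.00 = €3,376.40.

€3,376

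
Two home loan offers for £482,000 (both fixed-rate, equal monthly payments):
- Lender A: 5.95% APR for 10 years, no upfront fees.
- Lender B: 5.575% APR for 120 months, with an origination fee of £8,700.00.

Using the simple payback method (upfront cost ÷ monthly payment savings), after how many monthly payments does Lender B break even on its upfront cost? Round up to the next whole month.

Lender A: at 5.95% the monthly rate is 0.0049583, so the payment is 482,000 × 0.0049583 / (1 − 1.0049583^−120) = £5,339.09.
Lender B: at 5.575% the monthly rate is 0.0046458, so the payment is 482,000 × 0.0046458 / (1 − 1.0046458^−120) = £5,248.90.
Monthly savings = £5,339.09 − £5,248.90 = £90.19.
Break-even = £8,700.00 / £90.19 = 96.46 → 97 months.

97 months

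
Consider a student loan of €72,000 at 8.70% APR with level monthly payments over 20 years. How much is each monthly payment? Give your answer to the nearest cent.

Monthly rate = 8.7%/12 = 0.0072500; payment = 72,000 × 0.0072500 / (1 − (1+0.0072500)^−240) = €633.98.

€633.98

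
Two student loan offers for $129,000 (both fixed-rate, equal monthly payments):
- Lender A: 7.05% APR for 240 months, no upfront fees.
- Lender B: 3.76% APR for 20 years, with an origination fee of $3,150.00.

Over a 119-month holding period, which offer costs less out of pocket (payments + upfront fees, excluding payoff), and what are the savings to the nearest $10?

Lender A: at 7.05% the monthly rate is 0.0058750, so the payment is 129,000 × 0.0058750 / (1 − 1.0058750^−240) = $1,004.01.
Lender B: at 3.76% the monthly rate is 0.0031333, so the payment is 129,000 × 0.0031333 / (1 − 1.0031333^−240) = $765.50.
Over 119 months: Lender A costs 119 × $1,004.01 = $119,477.19; Lender B costs 119 × $765.50 + $3,150.00 = $94,244.50.
Lender B is cheaper by $119,477.19 − $94,244.50 = $25,232.69.

Lender B by $25,230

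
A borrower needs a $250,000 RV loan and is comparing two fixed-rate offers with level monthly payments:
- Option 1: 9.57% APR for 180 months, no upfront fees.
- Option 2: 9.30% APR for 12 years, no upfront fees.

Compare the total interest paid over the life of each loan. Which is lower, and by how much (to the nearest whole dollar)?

Option 1: monthly rate = 9.57%/12 = 0.0079750; payment = 250,000 × 0.0079750 / (1 − (1+0.0079750)^−180) = $2,621.13.
Total interest on Option 1 = 180 × $2,621.13 − $250,000 = $221,803.40.
Option 2: monthly rate = 9.3%/12 = 0.0077500; payment = 250,000 × 0.0077500 / (1 − (1+0.0077500)^−144) = $2,887.48.
Total interest on Option 2 = 144 × $2,887.48 − $250,000 = $165,797.12.
Option 2 is lower by $56,006.28.

Option 2 by $56,006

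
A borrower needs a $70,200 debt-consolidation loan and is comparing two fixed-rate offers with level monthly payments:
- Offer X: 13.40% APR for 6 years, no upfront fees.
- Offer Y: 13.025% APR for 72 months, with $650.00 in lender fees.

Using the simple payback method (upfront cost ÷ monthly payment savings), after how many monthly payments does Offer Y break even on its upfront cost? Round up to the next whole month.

Offer X: monthly rate = 13.4%/12 = 0.0111667; payment = 70,200 × 0.0111667 / (1 − (1+0.0111667)^−72) = $1,424.07.
Offer Y: at 13.025% the monthly rate is 0.0108542, so the payment is 70,200 × 0.0108542 / (1 − 1.0108542^−72) = $1,410.13.
Monthly savings = $1,424.07 − $1,410.13 = $13.94.
Break-even = $650.00 / $13.94 = 46.63 → 47 months.

47 months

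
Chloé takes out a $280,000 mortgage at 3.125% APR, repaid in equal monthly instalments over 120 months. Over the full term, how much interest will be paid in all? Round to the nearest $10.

$46,390

Monthly rate = 3.125%/12 = 0.0026042; payment = 280,000 × 0.0026042 / (1 − (1+0.0026042)^−120) = $2,719.89.
Total paid = 120 × $2,719.89 = $326,386.80; interest = $326,386.80 − $280,000 = $46,386.80.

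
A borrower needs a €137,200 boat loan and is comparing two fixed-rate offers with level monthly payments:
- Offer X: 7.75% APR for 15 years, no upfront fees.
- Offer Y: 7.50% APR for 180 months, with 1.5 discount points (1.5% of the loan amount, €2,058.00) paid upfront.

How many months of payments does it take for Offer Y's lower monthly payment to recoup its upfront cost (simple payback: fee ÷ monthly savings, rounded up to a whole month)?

106 months

Offer X: at 7.75% the monthly rate is 0.0064583, so the payment is 137,200 × 0.0064583 / (1 − 1.0064583^−180) = €1,291.43.
Offer Y: at 7.50% the monthly rate is 0.0062500, so the payment is 137,200 × 0.0062500 / (1 − 1.0062500^−180) = €1,271.86.
Monthly savings = €1,291.43 − €1,271.86 = €19.57.
Break-even = €2,058.00 / €19.57 = 105.16 → 106 months.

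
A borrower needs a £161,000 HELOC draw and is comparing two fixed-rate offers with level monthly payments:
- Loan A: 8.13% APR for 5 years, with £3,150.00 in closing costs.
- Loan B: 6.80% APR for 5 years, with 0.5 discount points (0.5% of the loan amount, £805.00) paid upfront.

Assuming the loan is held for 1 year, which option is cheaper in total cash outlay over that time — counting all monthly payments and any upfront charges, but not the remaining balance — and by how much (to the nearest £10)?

Loan B by £3,570

Loan A: monthly rate = 8.13%/12 = 0.0067750; payment = 161,000 × 0.0067750 / (1 − (1+0.0067750)^−60) = £3,274.53.
Loan B: monthly rate = 6.8%/12 = 0.0056667; payment = 161,000 × 0.0056667 / (1 − (1+0.0056667)^−60) = £3,172.82.
Over 12 months: Loan A costs 12 × £3,274.53 + £3,150.00 = £42,444.36; Loan B costs 12 × £3,172.82 + £805.00 = £38,878.84.
Loan B is cheaper by £42,444.36 − £38,878.84 = £3,565.52.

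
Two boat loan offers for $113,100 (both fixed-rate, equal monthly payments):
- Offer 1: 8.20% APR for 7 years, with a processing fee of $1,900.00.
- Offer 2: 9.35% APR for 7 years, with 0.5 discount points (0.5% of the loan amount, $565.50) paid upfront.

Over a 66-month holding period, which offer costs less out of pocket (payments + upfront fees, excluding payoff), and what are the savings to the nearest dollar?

Offer 1 by $3,004

Offer 1: monthly rate = 8.2%/12 = 0.0068333; payment = 113,100 × 0.0068333 / (1 − (1+0.0068333)^−84) = $1,774.09.
Offer 2: monthly rate = 9.35%/12 = 0.0077917; payment = 113,100 × 0.0077917 / (1 − (1+0.0077917)^−84) = $1,839.83.
Over 66 months: Offer 1 costs 66 × $1,774.09 + $1,900.00 = $118,989.94; Offer 2 costs 66 × $1,839.83 + $565.50 = $121,994.28.
Offer 1 is cheaper by $121,994.28 − $118,989.94 = $3,004.34.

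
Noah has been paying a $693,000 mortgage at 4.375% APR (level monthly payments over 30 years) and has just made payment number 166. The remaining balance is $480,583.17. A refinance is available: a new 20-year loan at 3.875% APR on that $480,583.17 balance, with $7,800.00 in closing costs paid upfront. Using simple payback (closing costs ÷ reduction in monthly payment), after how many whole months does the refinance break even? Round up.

Current payment = 693,000 × 4.375%/12 / (1 − (1+0.0036458)^−360) = $3,460.05.
Refinanced payment = 480,583.17 × 0.0032292 / (1 − (1+0.0032292)^−240) = $2,880.68.
Monthly savings = $3,460.05 − $2,880.68 = $579.37.
Break-even = $7,800.00 / $579.37 = 13.46 → 14 months.

14 months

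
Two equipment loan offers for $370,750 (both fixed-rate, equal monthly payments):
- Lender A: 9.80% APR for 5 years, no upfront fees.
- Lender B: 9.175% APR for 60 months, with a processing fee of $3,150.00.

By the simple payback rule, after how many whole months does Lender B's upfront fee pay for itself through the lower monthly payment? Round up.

28 months

Lender A: at 9.80% the monthly rate is 0.0081667, so the payment is 370,750 × 0.0081667 / (1 − 1.0081667^−60) = $7,840.91.
Lender B: at 9.175% the monthly rate is 0.0076458, so the payment is 370,750 × 0.0076458 / (1 − 1.0076458^−60) = $7,727.69.
Monthly savings = $7,840.91 − $7,727.69 = $113.22.
Break-even = $3,150.00 / $113.22 = 27.82 → 28 months.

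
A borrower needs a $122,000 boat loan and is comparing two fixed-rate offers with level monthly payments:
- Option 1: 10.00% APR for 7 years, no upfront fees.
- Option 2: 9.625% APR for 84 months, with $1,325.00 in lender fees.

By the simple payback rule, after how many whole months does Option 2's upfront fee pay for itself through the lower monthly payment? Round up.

Option 1: at 10.00% the monthly rate is 0.0083333, so the payment is 122,000 × 0.0083333 / (1 − 1.0083333^−84) = $2,025.34.
Option 2: monthly rate = 9.625%/12 = 0.0080208; payment = 122,000 × 0.0080208 / (1 − (1+0.0080208)^−84) = $2,001.78.
Monthly savings = $2,025.34 − $2,001.78 = $23.56.
Break-even = $1,325.00 / $23.56 = 56.24 → 57 months.

57 months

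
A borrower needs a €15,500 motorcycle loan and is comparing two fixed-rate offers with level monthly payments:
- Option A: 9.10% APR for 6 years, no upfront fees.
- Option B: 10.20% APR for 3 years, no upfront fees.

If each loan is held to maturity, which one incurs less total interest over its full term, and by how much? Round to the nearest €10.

Option A: at 9.10% the monthly rate is 0.0075833, so the payment is 15,500 × 0.0075833 / (1 − 1.0075833^−72) = €280.17.
Total interest on Option A = 72 × €280.17 − €15,500 = €4,672.24.
Option B: at 10.20% the monthly rate is 0.0085000, so the payment is 15,500 × 0.0085000 / (1 − 1.0085000^−36) = €501.60.
Total interest on Option B = 36 × €501.60 − €15,500 = €2,557.60.
Option B is lower by €2,114.64.

Option B by €2,110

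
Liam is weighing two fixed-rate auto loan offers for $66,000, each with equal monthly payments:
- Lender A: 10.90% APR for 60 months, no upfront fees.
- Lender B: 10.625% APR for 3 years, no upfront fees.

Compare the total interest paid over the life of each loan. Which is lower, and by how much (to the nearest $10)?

Lender A: at 10.90% the monthly rate is 0.0090833, so the payment is 66,000 × 0.0090833 / (1 − 1.0090833^−60) = $1,431.71.
Total interest on Lender A = 60 × $1,431.71 − $66,000 = $19,902.60.
Lender B: at 10.625% the monthly rate is 0.0088542, so the payment is 66,000 × 0.0088542 / (1 − 1.0088542^−36) = $2,149.05.
Total interest on Lender B = 36 × $2,149.05 − $66,000 = $11,365.80.
Lender B is lower by $8,536.80.

Lender B by $8,540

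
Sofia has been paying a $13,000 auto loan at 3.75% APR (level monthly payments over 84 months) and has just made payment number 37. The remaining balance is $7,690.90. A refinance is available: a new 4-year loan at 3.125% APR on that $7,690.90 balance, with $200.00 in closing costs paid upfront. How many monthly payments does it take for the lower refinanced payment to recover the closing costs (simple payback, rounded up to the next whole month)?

Current payment = 13,000 × 3.75%/12 / (1 − (1+0.0031250)^−84) = $176.20.
Refinanced payment = 7,690.90 × 0.0026042 / (1 − (1+0.0026042)^−48) = $170.66.
Monthly savings = $176.20 − $170.66 = $5.54.
Break-even = $200.00 / $5.54 = 36.10 → 37 months.

37 months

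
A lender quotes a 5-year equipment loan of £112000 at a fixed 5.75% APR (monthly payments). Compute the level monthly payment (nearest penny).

Monthly rate = 5.75%/12 = 0.0047917; payment = 112,000 × 0.0047917 / (1 − (1+0.0047917)^−60) = £2,152.28.

£2,152.28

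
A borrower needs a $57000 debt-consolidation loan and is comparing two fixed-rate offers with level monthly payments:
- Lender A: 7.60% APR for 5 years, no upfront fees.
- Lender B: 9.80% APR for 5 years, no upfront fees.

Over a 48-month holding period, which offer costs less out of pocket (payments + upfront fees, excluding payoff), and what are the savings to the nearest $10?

Lender A: monthly rate = 7.6%/12 = 0.0063333; payment = 57,000 × 0.0063333 / (1 − (1+0.0063333)^−60) = $1,144.87.
Lender B: at 9.80% the monthly rate is 0.0081667, so the payment is 57,000 × 0.0081667 / (1 − 1.0081667^−60) = $1,205.48.
Over 48 months: Lender A costs 48 × $1,144.87 = $54,953.76; Lender B costs 48 × $1,205.48 = $57,863.04.
Lender A is cheaper by $57,863.04 − $54,953.76 = $2,909.28.

Lender A by $2,910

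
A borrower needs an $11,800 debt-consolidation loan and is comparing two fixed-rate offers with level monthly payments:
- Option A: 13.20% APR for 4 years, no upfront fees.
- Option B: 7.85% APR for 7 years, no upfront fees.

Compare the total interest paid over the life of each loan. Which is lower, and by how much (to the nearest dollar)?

Option A by $124

Option A: monthly rate = 13.2%/12 = 0.0110000; payment = 11,800 × 0.0110000 / (1 − (1+0.0110000)^−48) = $317.74.
Total interest on Option A = 48 × $317.74 − $11,800 = $3,451.52.
Option B: at 7.85% the monthly rate is 0.0065417, so the payment is 11,800 × 0.0065417 / (1 − 1.0065417^−84) = $183.04.
Total interest on Option B = 84 × $183.04 − $11,800 = $3,575.36.
Option A is lower by $123.84.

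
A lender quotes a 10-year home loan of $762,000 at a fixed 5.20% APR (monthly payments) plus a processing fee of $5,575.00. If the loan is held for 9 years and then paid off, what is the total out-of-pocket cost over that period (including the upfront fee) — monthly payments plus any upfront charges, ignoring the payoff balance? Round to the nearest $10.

$886,520

Monthly rate = 5.2%/12 = 0.0043333; payment = 762,000 × 0.0043333 / (1 − (1+0.0043333)^−120) = $8,156.89.
Total outlay = 108 × $8,156.89 + $5,575.00 = $886,519.12.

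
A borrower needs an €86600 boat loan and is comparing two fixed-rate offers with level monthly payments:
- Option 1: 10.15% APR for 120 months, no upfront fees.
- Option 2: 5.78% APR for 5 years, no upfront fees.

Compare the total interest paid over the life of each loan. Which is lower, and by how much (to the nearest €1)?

Option 1: monthly rate = 10.15%/12 = 0.0084583; payment = 86,600 × 0.0084583 / (1 − (1+0.0084583)^−120) = €1,151.63.
Total interest on Option 1 = 120 × €1,151.63 − €86,600 = €51,595.60.
Option 2: monthly rate = 5.78%/12 = 0.0048167; payment = 86,600 × 0.0048167 / (1 − (1+0.0048167)^−60) = €1,665.38.
Total interest on Option 2 = 60 × €1,665.38 − €86,600 = €13,322.80.
Option 2 is lower by €38,272.80.

Option 2 by €38,273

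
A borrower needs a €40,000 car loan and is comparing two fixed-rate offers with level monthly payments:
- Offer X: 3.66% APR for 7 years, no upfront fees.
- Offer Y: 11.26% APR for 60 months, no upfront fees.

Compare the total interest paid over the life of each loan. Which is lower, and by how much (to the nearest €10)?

Offer X: monthly rate = 3.66%/12 = 0.0030500; payment = 40,000 × 0.0030500 / (1 − (1+0.0030500)^−84) = €540.51.
Total interest on Offer X = 84 × €540.51 − €40,000 = €5,402.84.
Offer Y: monthly rate = 11.26%/12 = 0.0093833; payment = 40,000 × 0.0093833 / (1 − (1+0.0093833)^−60) = €874.89.
Total interest on Offer Y = 60 × €874.89 − €40,000 = €12,493.40.
Offer X is lower by €7,090.56.

Offer X by €7,090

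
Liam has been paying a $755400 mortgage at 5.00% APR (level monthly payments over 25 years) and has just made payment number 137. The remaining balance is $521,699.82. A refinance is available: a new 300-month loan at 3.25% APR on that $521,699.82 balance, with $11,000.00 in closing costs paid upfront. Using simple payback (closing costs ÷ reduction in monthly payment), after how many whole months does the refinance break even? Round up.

Current payment = 755,400 × 5%/12 / (1 − (1+0.0041667)^−300) = $4,415.99.
Refinanced payment = 521,699.82 × 0.0027083 / (1 − (1+0.0027083)^−300) = $2,542.33.
Monthly savings = $4,415.99 − $2,542.33 = $1,873.66.
Break-even = $11,000.00 / $1,873.66 = 5.87 → 6 months.

6 months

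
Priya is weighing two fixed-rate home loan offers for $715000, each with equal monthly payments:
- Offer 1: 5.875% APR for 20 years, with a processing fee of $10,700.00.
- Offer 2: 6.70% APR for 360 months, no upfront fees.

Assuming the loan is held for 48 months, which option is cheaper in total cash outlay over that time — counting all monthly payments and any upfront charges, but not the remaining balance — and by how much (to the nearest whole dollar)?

Offer 1: at 5.875% the monthly rate is 0.0048958, so the payment is 715,000 × 0.0048958 / (1 − 1.0048958^−240) = $5,071.06.
Offer 2: at 6.70% the monthly rate is 0.0055833, so the payment is 715,000 × 0.0055833 / (1 − 1.0055833^−360) = $4,613.74.
Over 48 months: Offer 1 costs 48 × $5,071.06 + $10,700.00 = $254,110.88; Offer 2 costs 48 × $4,613.74 = $221,459.52.
Offer 2 is cheaper by $254,110.88 − $221,459.52 = $32,651.36.

Offer 2 by $32,651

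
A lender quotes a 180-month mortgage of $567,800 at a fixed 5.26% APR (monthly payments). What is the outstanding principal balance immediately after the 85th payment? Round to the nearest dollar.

$354,272

With monthly rate i = 5.26%/12 = 0.0043833, the balance after k of n payments is P · [(1+i)^n − (1+i)^k] / [(1+i)^n − 1].
(1+0.0043833)^180 = 2.19740213 and (1+0.0043833)^85 = 1.45029812, so the balance is 567,800 × (2.19740213 − 1.45029812) / (2.19740213 − 1) = $354,271.67.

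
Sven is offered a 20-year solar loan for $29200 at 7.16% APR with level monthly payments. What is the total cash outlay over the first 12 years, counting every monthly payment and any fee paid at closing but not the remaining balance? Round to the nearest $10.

Monthly rate = 7.16%/12 = 0.0059667; payment = 29,200 × 0.0059667 / (1 − (1+0.0059667)^−240) = $229.20.
Total outlay = 144 × $229.20 = $33,004.80.

$33,000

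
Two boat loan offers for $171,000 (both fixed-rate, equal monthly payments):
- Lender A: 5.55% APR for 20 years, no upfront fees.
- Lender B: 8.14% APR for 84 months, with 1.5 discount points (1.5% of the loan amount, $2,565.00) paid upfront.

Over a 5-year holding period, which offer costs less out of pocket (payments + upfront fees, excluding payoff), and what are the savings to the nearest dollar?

Lender A: monthly rate = 5.55%/12 = 0.0046250; payment = 171,000 × 0.0046250 / (1 − (1+0.0046250)^−240) = $1,181.12.
Lender B: monthly rate = 8.14%/12 = 0.0067833; payment = 171,000 × 0.0067833 / (1 − (1+0.0067833)^−84) = $2,677.19.
Over 60 months: Lender A costs 60 × $1,181.12 = $70,867.20; Lender B costs 60 × $2,677.19 + $2,565.00 = $163,196.40.
Lender A is cheaper by $163,196.40 − $70,867.20 = $92,329.20.

Lender A by $92,329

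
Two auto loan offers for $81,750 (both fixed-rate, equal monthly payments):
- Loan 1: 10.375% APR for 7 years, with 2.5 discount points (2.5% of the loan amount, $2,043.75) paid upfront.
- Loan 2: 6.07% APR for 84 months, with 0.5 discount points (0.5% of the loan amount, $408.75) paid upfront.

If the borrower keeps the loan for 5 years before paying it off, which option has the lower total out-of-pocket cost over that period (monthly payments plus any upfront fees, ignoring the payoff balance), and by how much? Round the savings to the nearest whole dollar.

Loan 1: at 10.375% the monthly rate is 0.0086458, so the payment is 81,750 × 0.0086458 / (1 − 1.0086458^−84) = $1,373.04.
Loan 2: monthly rate = 6.07%/12 = 0.0050583; payment = 81,750 × 0.0050583 / (1 − (1+0.0050583)^−84) = $1,196.99.
Over 60 months: Loan 1 costs 60 × $1,373.04 + $2,043.75 = $84,426.15; Loan 2 costs 60 × $1,196.99 + $408.75 = $72,228.15.
Loan 2 is cheaper by $84,426.15 − $72,228.15 = $12,198.00.

Loan 2 by $12,198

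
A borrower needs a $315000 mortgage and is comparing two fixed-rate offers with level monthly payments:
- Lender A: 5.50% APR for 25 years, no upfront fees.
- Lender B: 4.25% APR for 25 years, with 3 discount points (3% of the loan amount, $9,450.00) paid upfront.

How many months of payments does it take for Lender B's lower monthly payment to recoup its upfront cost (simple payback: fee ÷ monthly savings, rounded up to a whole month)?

42 months

Lender A: at 5.50% the monthly rate is 0.0045833, so the payment is 315,000 × 0.0045833 / (1 − 1.0045833^−300) = $1,934.38.
Lender B: monthly rate = 4.25%/12 = 0.0035417; payment = 315,000 × 0.0035417 / (1 − (1+0.0035417)^−300) = $1,706.48.
Monthly savings = $1,934.38 − $1,706.48 = $227.90.
Break-even = $9,450.00 / $227.90 = 41.47 → 42 months.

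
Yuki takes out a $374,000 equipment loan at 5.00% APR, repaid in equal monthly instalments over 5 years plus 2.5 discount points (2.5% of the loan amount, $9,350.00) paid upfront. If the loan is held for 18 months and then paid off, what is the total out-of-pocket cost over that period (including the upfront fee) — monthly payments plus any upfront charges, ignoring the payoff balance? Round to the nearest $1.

At 5.00% the monthly rate is 0.0041667, so the payment is 374,000 × 0.0041667 / (1 − 1.0041667^−60) = $7,057.84.
Total outlay = 18 × $7,057.84 + $9,350.00 = $136,391.12.

$136,391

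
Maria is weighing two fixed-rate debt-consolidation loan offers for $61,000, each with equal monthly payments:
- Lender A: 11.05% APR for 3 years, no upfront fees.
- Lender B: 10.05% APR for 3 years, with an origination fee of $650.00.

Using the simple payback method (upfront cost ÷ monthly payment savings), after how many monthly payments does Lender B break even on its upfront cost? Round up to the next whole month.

23 months

Lender A: monthly rate = 11.05%/12 = 0.0092083; payment = 61,000 × 0.0092083 / (1 − (1+0.0092083)^−36) = $1,998.51.
Lender B: at 10.05% the monthly rate is 0.0083750, so the payment is 61,000 × 0.0083750 / (1 − 1.0083750^−36) = $1,969.73.
Monthly savings = $1,998.51 − $1,969.73 = $28.78.
Break-even = $650.00 / $28.78 = 22.59 → 23 months.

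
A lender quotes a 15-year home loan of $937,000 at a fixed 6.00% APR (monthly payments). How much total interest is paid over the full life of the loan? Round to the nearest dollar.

$486,249

Monthly rate = 6%/12 = 0.0050000; payment = 937,000 × 0.0050000 / (1 − (1+0.0050000)^−180) = $7,906.94.
Total paid = 180 × $7,906.94 = $1,423,249.20; interest = $1,423,249.20 − $937,000 = $486,249.20.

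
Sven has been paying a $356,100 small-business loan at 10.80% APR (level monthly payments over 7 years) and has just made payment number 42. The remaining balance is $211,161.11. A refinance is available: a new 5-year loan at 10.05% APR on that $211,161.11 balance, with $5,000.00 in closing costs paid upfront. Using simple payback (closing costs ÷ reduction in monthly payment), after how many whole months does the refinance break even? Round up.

Current payment = 356,100 × 10.8%/12 / (1 − (1+0.0090000)^−84) = $6,059.92.
Refinanced payment = 211,161.11 × 0.0083750 / (1 − (1+0.0083750)^−60) = $4,491.75.
Monthly savings = $6,059.92 − $4,491.75 = $1,568.17.
Break-even = $5,000.00 / $1,568.17 = 3.19 → 4 months.

4 months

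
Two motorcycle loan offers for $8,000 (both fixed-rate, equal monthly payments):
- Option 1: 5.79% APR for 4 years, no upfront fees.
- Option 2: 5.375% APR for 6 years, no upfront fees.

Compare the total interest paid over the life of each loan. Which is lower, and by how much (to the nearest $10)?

Option 1 by $400

Option 1: monthly rate = 5.79%/12 = 0.0048250; payment = 8,000 × 0.0048250 / (1 − (1+0.0048250)^−48) = $187.11.
Total interest on Option 1 = 48 × $187.11 − $8,000 = $981.28.
Option 2: monthly rate = 5.375%/12 = 0.0044792; payment = 8,000 × 0.0044792 / (1 − (1+0.0044792)^−72) = $130.24.
Total interest on Option 2 = 72 × $130.24 − $8,000 = $1,377.28.
Option 1 is lower by $396.00.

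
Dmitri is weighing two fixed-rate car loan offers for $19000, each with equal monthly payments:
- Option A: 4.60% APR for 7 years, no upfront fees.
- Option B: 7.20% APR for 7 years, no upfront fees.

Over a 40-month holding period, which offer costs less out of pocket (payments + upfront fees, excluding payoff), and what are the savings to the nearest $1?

Option A: at 4.60% the monthly rate is 0.0038333, so the payment is 19,000 × 0.0038333 / (1 − 1.0038333^−84) = $264.99.
Option B: at 7.20% the monthly rate is 0.0060000, so the payment is 19,000 × 0.0060000 / (1 − 1.0060000^−84) = $288.62.
Over 40 months: Option A costs 40 × $264.99 = $10,599.60; Option B costs 40 × $288.62 = $11,544.80.
Option A is cheaper by $11,544.80 − $10,599.60 = $945.20.

Option A by $945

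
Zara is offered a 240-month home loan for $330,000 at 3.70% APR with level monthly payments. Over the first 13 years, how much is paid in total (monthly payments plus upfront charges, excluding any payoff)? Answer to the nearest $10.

At 3.70% the monthly rate is 0.0030833, so the payment is 330,000 × 0.0030833 / (1 − 1.0030833^−240) = $1,947.96.
Total outlay = 156 × $1,947.96 = $303,881.76.

$303,880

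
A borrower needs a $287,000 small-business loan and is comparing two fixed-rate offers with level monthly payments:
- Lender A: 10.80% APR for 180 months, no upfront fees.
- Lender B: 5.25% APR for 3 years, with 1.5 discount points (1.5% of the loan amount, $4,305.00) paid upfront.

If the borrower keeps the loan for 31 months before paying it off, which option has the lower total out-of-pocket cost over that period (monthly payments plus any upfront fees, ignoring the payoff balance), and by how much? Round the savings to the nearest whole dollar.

Lender A: at 10.80% the monthly rate is 0.0090000, so the payment is 287,000 × 0.0090000 / (1 − 1.0090000^−180) = $3,226.08.
Lender B: monthly rate = 5.25%/12 = 0.0043750; payment = 287,000 × 0.0043750 / (1 − (1+0.0043750)^−36) = $8,633.90.
Over 31 months: Lender A costs 31 × $3,226.08 = $100,008.48; Lender B costs 31 × $8,633.90 + $4,305.00 = $271,955.90.
Lender A is cheaper by $271,955.90 − $100,008.48 = $171,947.42.

Lender A by $171,947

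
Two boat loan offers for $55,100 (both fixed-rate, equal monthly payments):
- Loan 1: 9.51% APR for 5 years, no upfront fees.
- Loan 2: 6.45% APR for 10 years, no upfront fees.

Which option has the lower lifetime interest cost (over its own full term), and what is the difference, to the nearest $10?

Loan 1 by $5,460

Loan 1: at 9.51% the monthly rate is 0.0079250, so the payment is 55,100 × 0.0079250 / (1 − 1.0079250^−60) = $1,157.47.
Total interest on Loan 1 = 60 × $1,157.47 − $55,100 = $14,348.20.
Loan 2: monthly rate = 6.45%/12 = 0.0053750; payment = 55,100 × 0.0053750 / (1 − (1+0.0053750)^−120) = $624.25.
Total interest on Loan 2 = 120 × $624.25 − $55,100 = $19,810.00.
Loan 1 is lower by $5,461.80.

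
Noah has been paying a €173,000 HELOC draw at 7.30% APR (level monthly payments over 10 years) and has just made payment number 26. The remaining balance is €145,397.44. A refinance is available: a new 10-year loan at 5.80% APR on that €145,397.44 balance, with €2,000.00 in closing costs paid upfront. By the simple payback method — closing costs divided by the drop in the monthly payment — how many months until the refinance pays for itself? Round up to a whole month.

5 months

Current payment = 173,000 × 7.3%/12 / (1 − (1+0.0060833)^−120) = €2,035.53.
Refinanced payment = 145,397.44 × 0.0048333 / (1 − (1+0.0048333)^−120) = €1,599.65.
Monthly savings = €2,035.53 − €1,599.65 = €435.88.
Break-even = €2,000.00 / €435.88 = 4.59 → 5 months.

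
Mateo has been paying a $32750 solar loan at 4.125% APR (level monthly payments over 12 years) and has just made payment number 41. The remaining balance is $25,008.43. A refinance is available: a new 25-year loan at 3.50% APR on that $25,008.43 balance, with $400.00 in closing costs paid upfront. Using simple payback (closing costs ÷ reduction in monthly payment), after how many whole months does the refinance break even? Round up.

3 months

Current payment = 32,750 × 4.125%/12 / (1 − (1+0.0034375)^−144) = $288.73.
Refinanced payment = 25,008.43 × 0.0029167 / (1 − (1+0.0029167)^−300) = $125.20.
Monthly savings = $288.73 − $125.20 = $163.53.
Break-even = $400.00 / $163.53 = 2.45 → 3 months.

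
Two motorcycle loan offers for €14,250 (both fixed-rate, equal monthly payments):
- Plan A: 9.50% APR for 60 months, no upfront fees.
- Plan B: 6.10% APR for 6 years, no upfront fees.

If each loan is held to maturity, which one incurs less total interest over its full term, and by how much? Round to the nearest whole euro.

Plan A: at 9.50% the monthly rate is 0.0079167, so the payment is 14,250 × 0.0079167 / (1 − 1.0079167^−60) = €299.28.
Total interest on Plan A = 60 × €299.28 − €14,250 = €3,706.80.
Plan B: monthly rate = 6.1%/12 = 0.0050833; payment = 14,250 × 0.0050833 / (1 − (1+0.0050833)^−72) = €236.84.
Total interest on Plan B = 72 × €236.84 − €14,250 = €2,802.48.
Plan B is lower by €904.32.

Plan B by €904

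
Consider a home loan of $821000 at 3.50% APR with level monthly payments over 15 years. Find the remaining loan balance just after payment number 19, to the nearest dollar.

With monthly rate i = 3.5%/12 = 0.0029167, the balance after k of n payments is P · [(1+i)^n − (1+i)^k] / [(1+i)^n − 1].
(1+0.0029167)^180 = 1.68916760 and (1+0.0029167)^19 = 1.05689568, so the balance is 821,000 × (1.68916760 − 1.05689568) / (1.68916760 − 1) = $753,220.62.

$753,221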